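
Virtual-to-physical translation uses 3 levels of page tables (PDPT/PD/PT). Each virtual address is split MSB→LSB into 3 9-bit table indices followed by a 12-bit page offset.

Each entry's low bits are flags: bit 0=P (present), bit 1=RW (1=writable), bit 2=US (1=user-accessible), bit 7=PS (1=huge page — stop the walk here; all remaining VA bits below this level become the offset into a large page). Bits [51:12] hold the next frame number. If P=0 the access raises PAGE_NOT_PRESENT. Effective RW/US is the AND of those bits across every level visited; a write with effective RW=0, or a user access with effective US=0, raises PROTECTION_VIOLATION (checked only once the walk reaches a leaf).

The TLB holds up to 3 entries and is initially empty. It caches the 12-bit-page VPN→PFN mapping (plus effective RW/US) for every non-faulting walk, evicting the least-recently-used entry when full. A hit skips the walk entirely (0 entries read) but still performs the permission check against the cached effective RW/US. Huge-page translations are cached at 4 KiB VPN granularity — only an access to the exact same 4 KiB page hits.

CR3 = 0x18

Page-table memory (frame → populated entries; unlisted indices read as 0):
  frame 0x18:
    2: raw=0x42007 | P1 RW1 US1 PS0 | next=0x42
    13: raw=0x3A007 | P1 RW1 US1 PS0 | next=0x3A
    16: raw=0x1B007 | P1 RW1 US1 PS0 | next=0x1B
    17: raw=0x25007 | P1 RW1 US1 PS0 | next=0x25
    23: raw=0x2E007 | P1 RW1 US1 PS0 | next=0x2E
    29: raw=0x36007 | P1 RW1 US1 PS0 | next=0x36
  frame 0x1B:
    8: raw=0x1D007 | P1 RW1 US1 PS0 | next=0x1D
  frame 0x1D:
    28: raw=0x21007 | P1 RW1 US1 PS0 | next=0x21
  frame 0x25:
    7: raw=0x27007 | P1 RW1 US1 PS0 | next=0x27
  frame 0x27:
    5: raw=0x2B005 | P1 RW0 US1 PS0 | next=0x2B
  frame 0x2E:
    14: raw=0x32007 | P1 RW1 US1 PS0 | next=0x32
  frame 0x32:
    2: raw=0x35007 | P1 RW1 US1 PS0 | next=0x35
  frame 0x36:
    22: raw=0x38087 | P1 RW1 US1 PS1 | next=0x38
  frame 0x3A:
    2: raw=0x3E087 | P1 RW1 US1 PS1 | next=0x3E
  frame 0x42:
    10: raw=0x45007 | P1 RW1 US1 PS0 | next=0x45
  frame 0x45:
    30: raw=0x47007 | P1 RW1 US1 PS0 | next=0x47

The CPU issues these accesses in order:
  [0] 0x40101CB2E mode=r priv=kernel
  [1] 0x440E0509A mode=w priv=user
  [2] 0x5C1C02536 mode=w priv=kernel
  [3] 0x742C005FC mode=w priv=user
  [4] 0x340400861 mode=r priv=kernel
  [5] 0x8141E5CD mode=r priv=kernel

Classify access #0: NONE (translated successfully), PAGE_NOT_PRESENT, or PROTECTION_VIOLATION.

Per-access translation:
#0 VA=0x40101CB2E (r,kernel):
  L0 @0x18[16] → 0x1B007  P=1,RW=1,US=1,PS=0
  L1 @0x1B[8] → 0x1D007  P=1,RW=1,US=1,PS=0
  L2 @0x1D[28] → 0x21007  P=1,RW=1,US=1,PS=0
  ⇒ phys 0x21B2E  [3 reads]
#1 VA=0x440E0509A (w,user):
  L0 @0x18[17] → 0x25007  P=1,RW=1,US=1,PS=0
  L1 @0x25[7] → 0x27007  P=1,RW=1,US=1,PS=0
  L2 @0x27[5] → 0x2B005  P=1,RW=0,US=1,PS=0
  ✗ PROTECTION_VIOLATION  [3 reads]
#2 VA=0x5C1C02536 (w,kernel):
  L0 @0x18[23] → 0x2E007  P=1,RW=1,US=1,PS=0
  L1 @0x2E[14] → 0x32007  P=1,RW=1,US=1,PS=0
  L2 @0x32[2] → 0x35007  P=1,RW=1,US=1,PS=0
  ⇒ phys 0x35536  [3 reads]
#3 VA=0x742C005FC (w,user):
  L0 @0x18[29] → 0x36007  P=1,RW=1,US=1,PS=0
  L1 @0x36[22] → 0x38087  P=1,RW=1,US=1,PS=1
  ⇒ phys 0x385FC (huge @L1)  [2 reads]
#4 VA=0x340400861 (r,kernel):
  L0 @0x18[13] → 0x3A007  P=1,RW=1,US=1,PS=0
  L1 @0x3A[2] → 0x3E087  P=1,RW=1,US=1,PS=1
  ⇒ phys 0x3E861 (huge @L1)  [2 reads]
#5 VA=0x8141E5CD (r,kernel):
  L0 @0x18[2] → 0x42007  P=1,RW=1,US=1,PS=0
  L1 @0x42[10] → 0x45007  P=1,RW=1,US=1,PS=0
  L2 @0x45[30] → 0x47007  P=1,RW=1,US=1,PS=0
  ⇒ phys 0x475CD  [3 reads]

Access #0 fault: NONE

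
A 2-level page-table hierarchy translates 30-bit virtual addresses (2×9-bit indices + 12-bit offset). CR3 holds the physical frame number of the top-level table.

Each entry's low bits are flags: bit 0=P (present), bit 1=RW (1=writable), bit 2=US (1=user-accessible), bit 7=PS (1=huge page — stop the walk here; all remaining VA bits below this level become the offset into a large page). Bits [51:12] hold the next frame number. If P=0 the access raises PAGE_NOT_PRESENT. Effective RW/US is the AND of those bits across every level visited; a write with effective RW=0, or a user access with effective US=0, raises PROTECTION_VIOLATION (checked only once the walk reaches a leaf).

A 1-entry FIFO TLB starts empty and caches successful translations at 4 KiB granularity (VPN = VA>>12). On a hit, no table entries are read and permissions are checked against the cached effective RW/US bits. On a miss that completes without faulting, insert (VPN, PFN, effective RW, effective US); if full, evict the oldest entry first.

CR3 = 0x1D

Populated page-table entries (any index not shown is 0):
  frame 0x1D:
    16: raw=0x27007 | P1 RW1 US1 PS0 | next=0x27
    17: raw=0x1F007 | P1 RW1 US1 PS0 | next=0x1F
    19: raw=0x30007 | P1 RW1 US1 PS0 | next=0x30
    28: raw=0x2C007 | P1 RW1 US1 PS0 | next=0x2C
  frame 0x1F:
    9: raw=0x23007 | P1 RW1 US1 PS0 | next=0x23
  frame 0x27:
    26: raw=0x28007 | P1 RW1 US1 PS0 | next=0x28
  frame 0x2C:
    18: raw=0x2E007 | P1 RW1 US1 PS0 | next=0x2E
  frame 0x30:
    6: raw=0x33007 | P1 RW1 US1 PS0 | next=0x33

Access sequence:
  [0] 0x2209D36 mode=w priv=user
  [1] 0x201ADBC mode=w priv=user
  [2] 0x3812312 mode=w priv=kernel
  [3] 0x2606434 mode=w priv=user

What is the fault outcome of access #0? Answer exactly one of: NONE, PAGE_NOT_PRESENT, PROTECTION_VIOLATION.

Trace:
#0 VA=0x2209D36 (w,user):
  [0] read 0x1D idx=17: raw=0x1F007 flags P=1 W=1 U=1 S=0
  [1] read 0x1F idx=9: raw=0x23007 flags P=1 W=1 U=1 S=0
  ✓ 0x23D36  — 2 lookups
#1 VA=0x201ADBC (w,user):
  [0] read 0x1D idx=16: raw=0x27007 flags P=1 W=1 U=1 S=0
  [1] read 0x27 idx=26: raw=0x28007 flags P=1 W=1 U=1 S=0
  ✓ 0x28DBC  — 2 lookups
#2 VA=0x3812312 (w,kernel):
  [0] read 0x1D idx=28: raw=0x2C007 flags P=1 W=1 U=1 S=0
  [1] read 0x2C idx=18: raw=0x2E007 flags P=1 W=1 U=1 S=0
  ✓ 0x2E312  — 2 lookups
#3 VA=0x2606434 (w,user):
  [0] read 0x1D idx=19: raw=0x30007 flags P=1 W=1 U=1 S=0
  [1] read 0x30 idx=6: raw=0x33007 flags P=1 W=1 U=1 S=0
  ✓ 0x33434  — 2 lookups

Access #0 fault: NONE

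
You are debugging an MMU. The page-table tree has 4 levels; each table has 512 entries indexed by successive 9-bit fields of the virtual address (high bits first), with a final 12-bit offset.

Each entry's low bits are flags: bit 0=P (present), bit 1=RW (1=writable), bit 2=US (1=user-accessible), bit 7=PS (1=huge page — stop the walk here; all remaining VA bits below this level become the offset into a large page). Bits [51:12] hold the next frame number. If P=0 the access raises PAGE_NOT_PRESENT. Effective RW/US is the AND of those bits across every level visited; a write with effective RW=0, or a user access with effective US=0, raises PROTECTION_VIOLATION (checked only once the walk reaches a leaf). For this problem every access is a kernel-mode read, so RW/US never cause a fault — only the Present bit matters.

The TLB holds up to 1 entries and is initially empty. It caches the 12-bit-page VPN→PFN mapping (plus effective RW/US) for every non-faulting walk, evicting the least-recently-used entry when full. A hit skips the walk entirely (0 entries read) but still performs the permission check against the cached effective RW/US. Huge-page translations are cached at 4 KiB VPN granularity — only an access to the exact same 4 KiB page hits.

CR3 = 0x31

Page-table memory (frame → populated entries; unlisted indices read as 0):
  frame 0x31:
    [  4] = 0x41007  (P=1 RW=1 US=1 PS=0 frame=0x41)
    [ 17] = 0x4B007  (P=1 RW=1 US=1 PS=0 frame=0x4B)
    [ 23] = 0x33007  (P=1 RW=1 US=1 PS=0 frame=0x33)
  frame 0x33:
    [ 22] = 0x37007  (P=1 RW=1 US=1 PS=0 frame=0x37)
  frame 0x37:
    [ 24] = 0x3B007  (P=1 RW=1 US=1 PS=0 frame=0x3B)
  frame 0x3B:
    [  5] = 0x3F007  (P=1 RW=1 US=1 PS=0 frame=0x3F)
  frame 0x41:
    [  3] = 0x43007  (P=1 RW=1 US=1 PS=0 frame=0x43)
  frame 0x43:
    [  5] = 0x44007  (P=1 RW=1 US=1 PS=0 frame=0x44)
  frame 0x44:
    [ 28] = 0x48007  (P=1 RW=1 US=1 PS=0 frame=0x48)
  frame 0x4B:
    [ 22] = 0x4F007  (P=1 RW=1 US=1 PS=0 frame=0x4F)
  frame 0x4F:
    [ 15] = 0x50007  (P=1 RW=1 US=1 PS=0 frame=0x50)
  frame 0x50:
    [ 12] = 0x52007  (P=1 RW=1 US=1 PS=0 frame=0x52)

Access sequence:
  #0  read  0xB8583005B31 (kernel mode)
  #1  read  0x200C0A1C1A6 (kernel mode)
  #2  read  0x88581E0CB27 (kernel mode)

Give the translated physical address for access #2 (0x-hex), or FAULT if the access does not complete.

Per-access translation:
#0 VA=0xB8583005B31 (r,kernel):
  [0] read 0x31 idx=23: raw=0x33007 flags P=1 W=1 U=1 S=0
  [1] read 0x33 idx=22: raw=0x37007 flags P=1 W=1 U=1 S=0
  [2] read 0x37 idx=24: raw=0x3B007 flags P=1 W=1 U=1 S=0
  [3] read 0x3B idx=5: raw=0x3F007 flags P=1 W=1 U=1 S=0
  ⇒ phys 0x3FB31  [4 reads]
#1 VA=0x200C0A1C1A6 (r,kernel):
  [0] read 0x31 idx=4: raw=0x41007 flags P=1 W=1 U=1 S=0
  [1] read 0x41 idx=3: raw=0x43007 flags P=1 W=1 U=1 S=0
  [2] read 0x43 idx=5: raw=0x44007 flags P=1 W=1 U=1 S=0
  [3] read 0x44 idx=28: raw=0x48007 flags P=1 W=1 U=1 S=0
  ⇒ phys 0x481A6  [4 reads]
#2 VA=0x88581E0CB27 (r,kernel):
  [0] read 0x31 idx=17: raw=0x4B007 flags P=1 W=1 U=1 S=0
  [1] read 0x4B idx=22: raw=0x4F007 flags P=1 W=1 U=1 S=0
  [2] read 0x4F idx=15: raw=0x50007 flags P=1 W=1 U=1 S=0
  [3] read 0x50 idx=12: raw=0x52007 flags P=1 W=1 U=1 S=0
  ⇒ phys 0x52B27  [4 reads]

Access #2 PA: 0x52B27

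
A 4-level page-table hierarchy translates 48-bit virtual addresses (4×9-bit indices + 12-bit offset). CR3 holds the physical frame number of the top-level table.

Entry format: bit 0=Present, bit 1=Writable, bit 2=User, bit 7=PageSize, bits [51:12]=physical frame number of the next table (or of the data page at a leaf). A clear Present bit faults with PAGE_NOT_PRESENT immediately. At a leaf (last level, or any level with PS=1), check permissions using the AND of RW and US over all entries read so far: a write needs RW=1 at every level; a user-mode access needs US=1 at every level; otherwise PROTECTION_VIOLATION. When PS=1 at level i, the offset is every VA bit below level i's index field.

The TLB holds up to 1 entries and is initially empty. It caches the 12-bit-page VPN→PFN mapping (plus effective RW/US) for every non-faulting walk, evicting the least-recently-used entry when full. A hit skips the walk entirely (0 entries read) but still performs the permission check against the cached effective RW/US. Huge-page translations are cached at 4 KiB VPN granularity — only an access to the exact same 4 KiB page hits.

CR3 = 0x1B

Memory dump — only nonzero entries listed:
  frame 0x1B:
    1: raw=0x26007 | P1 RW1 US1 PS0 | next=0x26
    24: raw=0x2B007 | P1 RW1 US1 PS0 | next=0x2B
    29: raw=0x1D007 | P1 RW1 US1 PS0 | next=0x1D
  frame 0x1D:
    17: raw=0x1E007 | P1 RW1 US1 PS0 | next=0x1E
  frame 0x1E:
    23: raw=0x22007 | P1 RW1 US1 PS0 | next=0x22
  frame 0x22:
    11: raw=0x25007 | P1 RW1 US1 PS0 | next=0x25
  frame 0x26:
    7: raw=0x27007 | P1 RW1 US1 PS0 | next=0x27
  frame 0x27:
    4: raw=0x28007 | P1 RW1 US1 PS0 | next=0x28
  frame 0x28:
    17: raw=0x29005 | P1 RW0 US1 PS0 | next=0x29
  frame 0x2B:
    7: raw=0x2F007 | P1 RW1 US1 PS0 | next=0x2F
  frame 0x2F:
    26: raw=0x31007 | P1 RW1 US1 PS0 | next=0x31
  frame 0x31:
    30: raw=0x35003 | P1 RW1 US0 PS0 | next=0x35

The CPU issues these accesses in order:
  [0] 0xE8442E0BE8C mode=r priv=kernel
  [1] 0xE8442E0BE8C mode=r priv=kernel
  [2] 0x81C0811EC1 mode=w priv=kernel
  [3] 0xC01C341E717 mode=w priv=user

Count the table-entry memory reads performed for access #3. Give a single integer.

Trace:
#0 VA=0xE8442E0BE8C (r,kernel):
  lvl0: tbl 0x1B, slot 29 ⇒ 0x1D007 (P1/RW1/US1/PS0)
  lvl1: tbl 0x1D, slot 17 ⇒ 0x1E007 (P1/RW1/US1/PS0)
  lvl2: tbl 0x1E, slot 23 ⇒ 0x22007 (P1/RW1/US1/PS0)
  lvl3: tbl 0x22, slot 11 ⇒ 0x25007 (P1/RW1/US1/PS0)
  ✓ 0x25E8C  — 4 lookups
#1 VA=0xE8442E0BE8C (r,kernel):
  TLB hit vpn=0xE8442E0B → PA=0x25E8C
#2 VA=0x81C0811EC1 (w,kernel):
  lvl0: tbl 0x1B, slot 1 ⇒ 0x26007 (P1/RW1/US1/PS0)
  lvl1: tbl 0x26, slot 7 ⇒ 0x27007 (P1/RW1/US1/PS0)
  lvl2: tbl 0x27, slot 4 ⇒ 0x28007 (P1/RW1/US1/PS0)
  lvl3: tbl 0x28, slot 17 ⇒ 0x29005 (P1/RW0/US1/PS0)
  ✗ PROTECTION_VIOLATION  [4 reads]
#3 VA=0xC01C341E717 (w,user):
  lvl0: tbl 0x1B, slot 24 ⇒ 0x2B007 (P1/RW1/US1/PS0)
  lvl1: tbl 0x2B, slot 7 ⇒ 0x2F007 (P1/RW1/US1/PS0)
  lvl2: tbl 0x2F, slot 26 ⇒ 0x31007 (P1/RW1/US1/PS0)
  lvl3: tbl 0x31, slot 30 ⇒ 0x35003 (P1/RW1/US0/PS0)
  ✗ PROTECTION_VIOLATION  [4 reads]

Entries read for #3: 4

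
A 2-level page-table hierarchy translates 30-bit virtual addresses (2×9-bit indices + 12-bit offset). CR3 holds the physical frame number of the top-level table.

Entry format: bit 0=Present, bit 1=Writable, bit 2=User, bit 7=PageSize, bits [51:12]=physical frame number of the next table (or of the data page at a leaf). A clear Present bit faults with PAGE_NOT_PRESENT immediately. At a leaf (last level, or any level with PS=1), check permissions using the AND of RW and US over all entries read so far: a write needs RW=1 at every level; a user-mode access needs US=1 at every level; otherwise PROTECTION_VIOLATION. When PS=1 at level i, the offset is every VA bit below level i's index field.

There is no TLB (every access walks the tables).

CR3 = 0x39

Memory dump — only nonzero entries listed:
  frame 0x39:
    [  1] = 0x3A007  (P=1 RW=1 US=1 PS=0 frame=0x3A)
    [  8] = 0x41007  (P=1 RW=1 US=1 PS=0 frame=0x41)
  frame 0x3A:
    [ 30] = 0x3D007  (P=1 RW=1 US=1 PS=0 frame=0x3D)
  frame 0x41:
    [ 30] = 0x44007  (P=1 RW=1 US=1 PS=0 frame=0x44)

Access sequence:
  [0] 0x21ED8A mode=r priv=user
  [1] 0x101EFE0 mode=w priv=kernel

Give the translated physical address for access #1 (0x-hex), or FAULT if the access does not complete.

Trace:
#0 VA=0x21ED8A (r,user):
  [0] read 0x39 idx=1: raw=0x3A007 flags P=1 W=1 U=1 S=0
  [1] read 0x3A idx=30: raw=0x3D007 flags P=1 W=1 U=1 S=0
  → PA=0x3DD8A  (2 entries read)
#1 VA=0x101EFE0 (w,kernel):
  [0] read 0x39 idx=8: raw=0x41007 flags P=1 W=1 U=1 S=0
  [1] read 0x41 idx=30: raw=0x44007 flags P=1 W=1 U=1 S=0
  → PA=0x44FE0  (2 entries read)

Access #1 PA: 0x44FE0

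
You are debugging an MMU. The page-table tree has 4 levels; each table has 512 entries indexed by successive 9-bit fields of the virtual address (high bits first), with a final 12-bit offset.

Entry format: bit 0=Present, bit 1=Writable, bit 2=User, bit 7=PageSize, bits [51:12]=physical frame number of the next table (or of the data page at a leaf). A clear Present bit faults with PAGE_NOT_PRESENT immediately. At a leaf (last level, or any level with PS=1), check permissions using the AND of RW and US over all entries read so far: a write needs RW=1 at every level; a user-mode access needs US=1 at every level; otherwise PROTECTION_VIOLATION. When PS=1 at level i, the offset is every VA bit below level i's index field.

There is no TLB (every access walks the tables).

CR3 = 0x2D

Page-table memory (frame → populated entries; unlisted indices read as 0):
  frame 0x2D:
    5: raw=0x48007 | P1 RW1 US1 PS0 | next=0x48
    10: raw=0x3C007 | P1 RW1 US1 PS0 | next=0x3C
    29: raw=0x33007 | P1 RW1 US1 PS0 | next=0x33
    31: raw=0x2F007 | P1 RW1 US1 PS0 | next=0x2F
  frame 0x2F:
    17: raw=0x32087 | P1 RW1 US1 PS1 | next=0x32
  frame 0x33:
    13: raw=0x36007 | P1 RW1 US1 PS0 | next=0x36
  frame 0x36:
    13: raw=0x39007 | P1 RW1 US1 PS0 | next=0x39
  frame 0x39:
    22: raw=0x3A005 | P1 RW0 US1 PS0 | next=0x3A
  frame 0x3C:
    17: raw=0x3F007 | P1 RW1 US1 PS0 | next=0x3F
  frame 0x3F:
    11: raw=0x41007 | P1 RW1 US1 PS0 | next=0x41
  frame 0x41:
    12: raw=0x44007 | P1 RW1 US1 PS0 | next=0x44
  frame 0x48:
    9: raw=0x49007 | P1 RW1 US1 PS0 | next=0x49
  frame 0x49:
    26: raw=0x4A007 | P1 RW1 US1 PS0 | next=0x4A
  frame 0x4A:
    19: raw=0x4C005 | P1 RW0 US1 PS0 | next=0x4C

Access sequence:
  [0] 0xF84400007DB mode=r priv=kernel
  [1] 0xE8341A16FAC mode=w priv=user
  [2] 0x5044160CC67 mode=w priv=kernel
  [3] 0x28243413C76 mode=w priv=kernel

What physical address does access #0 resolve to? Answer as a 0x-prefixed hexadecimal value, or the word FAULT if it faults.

Per-access translation:
#0 VA=0xF84400007DB (r,kernel):
  lvl0: tbl 0x2D, slot 31 ⇒ 0x2F007 (P1/RW1/US1/PS0)
  lvl1: tbl 0x2F, slot 17 ⇒ 0x32087 (P1/RW1/US1/PS1)
  ✓ 0x327DB (huge @L1)  — 2 lookups
#1 VA=0xE8341A16FAC (w,user):
  lvl0: tbl 0x2D, slot 29 ⇒ 0x33007 (P1/RW1/US1/PS0)
  lvl1: tbl 0x33, slot 13 ⇒ 0x36007 (P1/RW1/US1/PS0)
  lvl2: tbl 0x36, slot 13 ⇒ 0x39007 (P1/RW1/US1/PS0)
  lvl3: tbl 0x39, slot 22 ⇒ 0x3A005 (P1/RW0/US1/PS0)
  → PROTECTION_VIOLATION  (4 entries read)
#2 VA=0x5044160CC67 (w,kernel):
  lvl0: tbl 0x2D, slot 10 ⇒ 0x3C007 (P1/RW1/US1/PS0)
  lvl1: tbl 0x3C, slot 17 ⇒ 0x3F007 (P1/RW1/US1/PS0)
  lvl2: tbl 0x3F, slot 11 ⇒ 0x41007 (P1/RW1/US1/PS0)
  lvl3: tbl 0x41, slot 12 ⇒ 0x44007 (P1/RW1/US1/PS0)
  ✓ 0x44C67  — 4 lookups
#3 VA=0x28243413C76 (w,kernel):
  lvl0: tbl 0x2D, slot 5 ⇒ 0x48007 (P1/RW1/US1/PS0)
  lvl1: tbl 0x48, slot 9 ⇒ 0x49007 (P1/RW1/US1/PS0)
  lvl2: tbl 0x49, slot 26 ⇒ 0x4A007 (P1/RW1/US1/PS0)
  lvl3: tbl 0x4A, slot 19 ⇒ 0x4C005 (P1/RW0/US1/PS0)
  → PROTECTION_VIOLATION  (4 entries read)

Access #0 PA: 0x327DB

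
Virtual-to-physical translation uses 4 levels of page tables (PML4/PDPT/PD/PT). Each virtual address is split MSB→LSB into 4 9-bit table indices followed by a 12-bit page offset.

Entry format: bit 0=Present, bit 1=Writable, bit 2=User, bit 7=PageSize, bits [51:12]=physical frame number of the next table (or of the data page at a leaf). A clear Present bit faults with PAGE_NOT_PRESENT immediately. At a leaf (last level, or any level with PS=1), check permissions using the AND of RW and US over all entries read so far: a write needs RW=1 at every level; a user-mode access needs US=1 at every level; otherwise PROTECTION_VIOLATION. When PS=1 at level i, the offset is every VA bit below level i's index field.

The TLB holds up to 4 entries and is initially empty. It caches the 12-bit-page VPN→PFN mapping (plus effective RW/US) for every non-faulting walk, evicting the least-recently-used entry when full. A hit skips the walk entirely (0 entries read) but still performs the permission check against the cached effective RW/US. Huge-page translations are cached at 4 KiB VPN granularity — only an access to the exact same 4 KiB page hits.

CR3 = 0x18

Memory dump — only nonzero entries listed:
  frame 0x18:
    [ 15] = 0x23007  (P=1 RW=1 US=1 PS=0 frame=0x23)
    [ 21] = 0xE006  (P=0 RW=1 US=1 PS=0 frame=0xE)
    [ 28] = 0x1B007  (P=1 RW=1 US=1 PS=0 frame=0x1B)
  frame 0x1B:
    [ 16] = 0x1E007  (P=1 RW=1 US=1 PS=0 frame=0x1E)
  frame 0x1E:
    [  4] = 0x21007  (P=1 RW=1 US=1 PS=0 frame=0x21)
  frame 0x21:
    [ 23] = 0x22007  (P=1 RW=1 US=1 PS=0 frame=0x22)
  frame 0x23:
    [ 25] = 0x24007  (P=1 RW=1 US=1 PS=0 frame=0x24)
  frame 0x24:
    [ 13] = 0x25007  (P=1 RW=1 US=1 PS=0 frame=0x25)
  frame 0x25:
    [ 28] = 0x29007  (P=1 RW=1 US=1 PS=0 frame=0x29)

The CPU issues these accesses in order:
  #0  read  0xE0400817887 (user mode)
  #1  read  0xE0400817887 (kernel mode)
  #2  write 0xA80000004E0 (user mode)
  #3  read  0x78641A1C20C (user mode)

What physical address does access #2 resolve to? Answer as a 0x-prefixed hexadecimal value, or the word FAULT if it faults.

Trace:
#0 VA=0xE0400817887 (r,user):
  [0] read 0x18 idx=28: raw=0x1B007 flags P=1 W=1 U=1 S=0
  [1] read 0x1B idx=16: raw=0x1E007 flags P=1 W=1 U=1 S=0
  [2] read 0x1E idx=4: raw=0x21007 flags P=1 W=1 U=1 S=0
  [3] read 0x21 idx=23: raw=0x22007 flags P=1 W=1 U=1 S=0
  → PA=0x22887  (4 entries read)
#1 VA=0xE0400817887 (r,kernel):
  TLB hit vpn=0xE0400817 → PA=0x22887
#2 VA=0xA80000004E0 (w,user):
  [0] read 0x18 idx=21: raw=0xE006 flags P=0 W=1 U=1 S=0
  ✗ PAGE_NOT_PRESENT  [1 reads]
#3 VA=0x78641A1C20C (r,user):
  [0] read 0x18 idx=15: raw=0x23007 flags P=1 W=1 U=1 S=0
  [1] read 0x23 idx=25: raw=0x24007 flags P=1 W=1 U=1 S=0
  [2] read 0x24 idx=13: raw=0x25007 flags P=1 W=1 U=1 S=0
  [3] read 0x25 idx=28: raw=0x29007 flags P=1 W=1 U=1 S=0
  → PA=0x2920C  (4 entries read)

Access #2 PA: FAULT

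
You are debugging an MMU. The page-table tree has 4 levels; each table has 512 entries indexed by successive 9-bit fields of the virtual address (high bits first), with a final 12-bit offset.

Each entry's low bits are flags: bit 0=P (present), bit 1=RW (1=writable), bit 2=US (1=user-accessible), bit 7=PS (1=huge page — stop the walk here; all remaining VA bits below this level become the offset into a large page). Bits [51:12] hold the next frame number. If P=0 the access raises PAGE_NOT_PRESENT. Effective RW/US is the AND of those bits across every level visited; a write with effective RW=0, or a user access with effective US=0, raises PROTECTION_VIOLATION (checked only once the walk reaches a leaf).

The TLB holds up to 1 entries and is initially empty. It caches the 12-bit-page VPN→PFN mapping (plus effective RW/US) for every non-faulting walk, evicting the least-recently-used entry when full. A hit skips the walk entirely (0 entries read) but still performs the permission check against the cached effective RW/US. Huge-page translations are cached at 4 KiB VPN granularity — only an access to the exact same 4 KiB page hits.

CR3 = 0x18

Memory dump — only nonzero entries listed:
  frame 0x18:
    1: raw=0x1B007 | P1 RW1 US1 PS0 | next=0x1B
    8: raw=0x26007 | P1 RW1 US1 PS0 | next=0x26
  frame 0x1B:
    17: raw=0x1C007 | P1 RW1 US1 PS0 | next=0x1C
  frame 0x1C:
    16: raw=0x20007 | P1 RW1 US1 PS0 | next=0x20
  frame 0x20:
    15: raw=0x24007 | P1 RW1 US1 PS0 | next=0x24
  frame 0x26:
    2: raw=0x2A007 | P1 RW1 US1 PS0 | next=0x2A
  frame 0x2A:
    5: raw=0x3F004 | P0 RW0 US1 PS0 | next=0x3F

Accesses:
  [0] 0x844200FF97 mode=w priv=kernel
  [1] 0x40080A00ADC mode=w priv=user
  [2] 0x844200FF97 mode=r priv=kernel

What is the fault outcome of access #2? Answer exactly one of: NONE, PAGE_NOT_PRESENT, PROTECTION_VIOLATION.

Trace:
#0 VA=0x844200FF97 (w,kernel):
  L0 @0x18[1] → 0x1B007  P=1,RW=1,US=1,PS=0
  L1 @0x1B[17] → 0x1C007  P=1,RW=1,US=1,PS=0
  L2 @0x1C[16] → 0x20007  P=1,RW=1,US=1,PS=0
  L3 @0x20[15] → 0x24007  P=1,RW=1,US=1,PS=0
  → PA=0x24F97  (4 entries read)
#1 VA=0x40080A00ADC (w,user):
  L0 @0x18[8] → 0x26007  P=1,RW=1,US=1,PS=0
  L1 @0x26[2] → 0x2A007  P=1,RW=1,US=1,PS=0
  L2 @0x2A[5] → 0x3F004  P=0,RW=0,US=1,PS=0
  ⇒ fault: PAGE_NOT_PRESENT  — 3 lookups
#2 VA=0x844200FF97 (r,kernel):
  TLB hit vpn=0x844200F → PA=0x24F97

Access #2 fault: NONE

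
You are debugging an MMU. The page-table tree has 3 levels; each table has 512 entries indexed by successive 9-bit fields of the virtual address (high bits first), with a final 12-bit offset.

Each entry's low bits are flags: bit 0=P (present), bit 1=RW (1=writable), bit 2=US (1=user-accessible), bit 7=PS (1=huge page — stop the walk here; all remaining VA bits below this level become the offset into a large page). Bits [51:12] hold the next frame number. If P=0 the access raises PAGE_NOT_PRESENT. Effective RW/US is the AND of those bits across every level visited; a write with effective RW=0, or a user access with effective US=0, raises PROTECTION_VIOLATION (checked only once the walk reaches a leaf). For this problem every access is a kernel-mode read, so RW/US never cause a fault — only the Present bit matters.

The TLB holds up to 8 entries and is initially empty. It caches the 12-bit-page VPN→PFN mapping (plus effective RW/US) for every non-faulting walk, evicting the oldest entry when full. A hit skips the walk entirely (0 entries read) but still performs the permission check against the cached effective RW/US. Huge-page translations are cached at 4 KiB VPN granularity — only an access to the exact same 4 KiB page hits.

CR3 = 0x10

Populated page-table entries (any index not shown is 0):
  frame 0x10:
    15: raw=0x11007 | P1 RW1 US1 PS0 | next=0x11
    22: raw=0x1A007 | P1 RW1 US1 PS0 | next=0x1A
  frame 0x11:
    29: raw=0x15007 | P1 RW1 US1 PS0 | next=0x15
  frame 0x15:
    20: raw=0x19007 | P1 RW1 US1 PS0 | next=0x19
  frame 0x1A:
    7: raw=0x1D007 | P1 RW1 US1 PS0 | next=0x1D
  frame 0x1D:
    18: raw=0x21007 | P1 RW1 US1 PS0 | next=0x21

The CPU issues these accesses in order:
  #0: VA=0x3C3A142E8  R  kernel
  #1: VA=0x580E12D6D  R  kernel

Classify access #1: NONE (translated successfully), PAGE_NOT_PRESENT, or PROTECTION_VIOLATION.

Per-access translation:
#0 VA=0x3C3A142E8 (r,kernel):
  [0] read 0x10 idx=15: raw=0x11007 flags P=1 W=1 U=1 S=0
  [1] read 0x11 idx=29: raw=0x15007 flags P=1 W=1 U=1 S=0
  [2] read 0x15 idx=20: raw=0x19007 flags P=1 W=1 U=1 S=0
  → PA=0x192E8  (3 entries read)
#1 VA=0x580E12D6D (r,kernel):
  [0] read 0x10 idx=22: raw=0x1A007 flags P=1 W=1 U=1 S=0
  [1] read 0x1A idx=7: raw=0x1D007 flags P=1 W=1 U=1 S=0
  [2] read 0x1D idx=18: raw=0x21007 flags P=1 W=1 U=1 S=0
  → PA=0x21D6D  (3 entries read)

Access #1 fault: NONE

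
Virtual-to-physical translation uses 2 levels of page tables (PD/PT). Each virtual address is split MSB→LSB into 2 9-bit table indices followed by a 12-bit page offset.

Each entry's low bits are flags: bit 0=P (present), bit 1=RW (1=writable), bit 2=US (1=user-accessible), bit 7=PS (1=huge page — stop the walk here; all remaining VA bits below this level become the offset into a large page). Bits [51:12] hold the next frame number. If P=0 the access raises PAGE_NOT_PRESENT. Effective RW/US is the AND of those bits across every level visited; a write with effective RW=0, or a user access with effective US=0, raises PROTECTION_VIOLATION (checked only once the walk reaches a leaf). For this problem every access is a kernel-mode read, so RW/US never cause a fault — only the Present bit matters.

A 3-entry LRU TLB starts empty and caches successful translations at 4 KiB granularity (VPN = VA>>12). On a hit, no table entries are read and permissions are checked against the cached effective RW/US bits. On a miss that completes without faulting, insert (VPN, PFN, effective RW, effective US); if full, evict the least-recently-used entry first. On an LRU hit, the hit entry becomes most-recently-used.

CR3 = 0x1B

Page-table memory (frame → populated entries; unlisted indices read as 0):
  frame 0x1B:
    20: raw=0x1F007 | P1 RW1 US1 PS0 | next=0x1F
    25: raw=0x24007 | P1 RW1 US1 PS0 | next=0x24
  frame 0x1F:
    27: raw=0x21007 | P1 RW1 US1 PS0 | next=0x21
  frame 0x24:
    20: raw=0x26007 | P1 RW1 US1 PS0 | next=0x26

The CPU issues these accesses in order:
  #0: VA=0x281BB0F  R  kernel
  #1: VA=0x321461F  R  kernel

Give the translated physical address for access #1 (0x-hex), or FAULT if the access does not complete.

Trace:
#0 VA=0x281BB0F (r,kernel):
  L0 @0x1B[20] → 0x1F007  P=1,RW=1,US=1,PS=0
  L1 @0x1F[27] → 0x21007  P=1,RW=1,US=1,PS=0
  ✓ 0x21B0F  — 2 lookups
#1 VA=0x321461F (r,kernel):
  L0 @0x1B[25] → 0x24007  P=1,RW=1,US=1,PS=0
  L1 @0x24[20] → 0x26007  P=1,RW=1,US=1,PS=0
  ✓ 0x2661F  — 2 lookups

Access #1 PA: 0x2661F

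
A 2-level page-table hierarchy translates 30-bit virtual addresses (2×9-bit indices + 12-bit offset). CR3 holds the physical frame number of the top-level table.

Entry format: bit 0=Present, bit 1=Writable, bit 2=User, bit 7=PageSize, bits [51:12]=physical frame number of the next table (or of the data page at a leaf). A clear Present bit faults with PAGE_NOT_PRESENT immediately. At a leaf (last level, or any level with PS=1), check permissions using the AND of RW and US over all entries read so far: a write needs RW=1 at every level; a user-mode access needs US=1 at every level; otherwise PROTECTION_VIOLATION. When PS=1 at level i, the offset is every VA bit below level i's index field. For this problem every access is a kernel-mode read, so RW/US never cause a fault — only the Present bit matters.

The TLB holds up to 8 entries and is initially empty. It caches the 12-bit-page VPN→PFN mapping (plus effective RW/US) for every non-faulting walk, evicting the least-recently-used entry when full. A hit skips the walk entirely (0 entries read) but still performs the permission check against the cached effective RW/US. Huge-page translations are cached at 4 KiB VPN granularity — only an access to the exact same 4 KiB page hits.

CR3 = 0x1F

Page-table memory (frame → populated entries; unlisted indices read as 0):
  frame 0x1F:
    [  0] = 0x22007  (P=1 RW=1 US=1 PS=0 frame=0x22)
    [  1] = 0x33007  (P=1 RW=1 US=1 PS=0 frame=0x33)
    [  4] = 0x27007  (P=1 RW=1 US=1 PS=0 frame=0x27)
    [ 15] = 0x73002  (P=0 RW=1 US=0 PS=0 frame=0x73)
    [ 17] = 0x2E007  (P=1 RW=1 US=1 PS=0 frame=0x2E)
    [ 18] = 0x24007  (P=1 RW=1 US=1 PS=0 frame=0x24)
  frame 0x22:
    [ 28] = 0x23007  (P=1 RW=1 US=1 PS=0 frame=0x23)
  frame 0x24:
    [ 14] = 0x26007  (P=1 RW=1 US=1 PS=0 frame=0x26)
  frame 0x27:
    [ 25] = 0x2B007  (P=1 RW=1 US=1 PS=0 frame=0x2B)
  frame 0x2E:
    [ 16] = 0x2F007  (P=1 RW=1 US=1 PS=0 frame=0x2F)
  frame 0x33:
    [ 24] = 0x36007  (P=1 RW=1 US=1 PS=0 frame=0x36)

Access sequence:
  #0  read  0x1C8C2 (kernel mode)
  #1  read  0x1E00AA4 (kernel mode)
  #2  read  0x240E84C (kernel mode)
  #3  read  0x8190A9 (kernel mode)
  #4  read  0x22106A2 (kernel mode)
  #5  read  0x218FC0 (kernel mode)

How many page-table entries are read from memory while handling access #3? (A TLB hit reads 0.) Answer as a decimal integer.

Walk each access:
#0 VA=0x1C8C2 (r,kernel):
  L0 @0x1F[0] → 0x22007  P=1,RW=1,US=1,PS=0
  L1 @0x22[28] → 0x23007  P=1,RW=1,US=1,PS=0
  ✓ 0x238C2  — 2 lookups
#1 VA=0x1E00AA4 (r,kernel):
  L0 @0x1F[15] → 0x73002  P=0,RW=1,US=0,PS=0
  ⇒ fault: PAGE_NOT_PRESENT  — 1 lookups
#2 VA=0x240E84C (r,kernel):
  L0 @0x1F[18] → 0x24007  P=1,RW=1,US=1,PS=0
  L1 @0x24[14] → 0x26007  P=1,RW=1,US=1,PS=0
  ✓ 0x2684C  — 2 lookups
#3 VA=0x8190A9 (r,kernel):
  L0 @0x1F[4] → 0x27007  P=1,RW=1,US=1,PS=0
  L1 @0x27[25] → 0x2B007  P=1,RW=1,US=1,PS=0
  ✓ 0x2B0A9  — 2 lookups
#4 VA=0x22106A2 (r,kernel):
  L0 @0x1F[17] → 0x2E007  P=1,RW=1,US=1,PS=0
  L1 @0x2E[16] → 0x2F007  P=1,RW=1,US=1,PS=0
  ✓ 0x2F6A2  — 2 lookups
#5 VA=0x218FC0 (r,kernel):
  L0 @0x1F[1] → 0x33007  P=1,RW=1,US=1,PS=0
  L1 @0x33[24] → 0x36007  P=1,RW=1,US=1,PS=0
  ✓ 0x36FC0  — 2 lookups

Entries read for #3: 2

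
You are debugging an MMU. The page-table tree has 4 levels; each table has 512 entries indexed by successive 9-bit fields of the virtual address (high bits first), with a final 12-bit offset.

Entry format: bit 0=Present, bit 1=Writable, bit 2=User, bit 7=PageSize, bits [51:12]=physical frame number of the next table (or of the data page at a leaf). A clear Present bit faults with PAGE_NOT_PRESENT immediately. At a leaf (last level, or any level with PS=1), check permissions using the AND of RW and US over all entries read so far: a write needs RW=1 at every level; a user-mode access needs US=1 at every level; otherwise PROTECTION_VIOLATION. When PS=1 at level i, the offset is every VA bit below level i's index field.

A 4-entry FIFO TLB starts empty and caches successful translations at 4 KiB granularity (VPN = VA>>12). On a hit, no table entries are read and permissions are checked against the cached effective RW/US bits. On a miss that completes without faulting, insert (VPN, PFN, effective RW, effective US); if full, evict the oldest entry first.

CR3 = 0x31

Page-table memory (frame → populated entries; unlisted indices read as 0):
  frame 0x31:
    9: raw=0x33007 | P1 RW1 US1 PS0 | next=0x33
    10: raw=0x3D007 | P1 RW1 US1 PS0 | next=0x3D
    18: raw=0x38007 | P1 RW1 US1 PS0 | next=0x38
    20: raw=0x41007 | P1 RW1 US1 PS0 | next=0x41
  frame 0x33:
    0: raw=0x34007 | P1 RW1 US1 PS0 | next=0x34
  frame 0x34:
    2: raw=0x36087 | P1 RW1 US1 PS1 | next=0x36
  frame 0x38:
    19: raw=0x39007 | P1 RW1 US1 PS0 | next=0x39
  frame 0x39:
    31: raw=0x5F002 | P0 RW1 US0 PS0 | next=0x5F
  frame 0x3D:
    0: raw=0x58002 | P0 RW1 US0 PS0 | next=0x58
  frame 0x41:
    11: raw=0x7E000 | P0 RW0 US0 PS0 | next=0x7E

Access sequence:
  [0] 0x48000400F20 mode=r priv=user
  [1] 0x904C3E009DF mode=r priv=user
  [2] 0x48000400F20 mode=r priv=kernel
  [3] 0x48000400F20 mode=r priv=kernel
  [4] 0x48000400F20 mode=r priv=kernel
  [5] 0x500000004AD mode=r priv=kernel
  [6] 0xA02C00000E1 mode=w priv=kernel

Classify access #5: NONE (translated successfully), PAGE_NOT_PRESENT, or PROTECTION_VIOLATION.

Walk each access:
#0 VA=0x48000400F20 (r,user):
  [0] read 0x31 idx=9: raw=0x33007 flags P=1 W=1 U=1 S=0
  [1] read 0x33 idx=0: raw=0x34007 flags P=1 W=1 U=1 S=0
  [2] read 0x34 idx=2: raw=0x36087 flags P=1 W=1 U=1 S=1
  ✓ 0x36F20 (huge @L2)  — 3 lookups
#1 VA=0x904C3E009DF (r,user):
  [0] read 0x31 idx=18: raw=0x38007 flags P=1 W=1 U=1 S=0
  [1] read 0x38 idx=19: raw=0x39007 flags P=1 W=1 U=1 S=0
  [2] read 0x39 idx=31: raw=0x5F002 flags P=0 W=1 U=0 S=0
  ✗ PAGE_NOT_PRESENT  [3 reads]
#2 VA=0x48000400F20 (r,kernel):
  TLB hit vpn=0x48000400 → PA=0x36F20
#3 VA=0x48000400F20 (r,kernel):
  TLB hit vpn=0x48000400 → PA=0x36F20
#4 VA=0x48000400F20 (r,kernel):
  TLB hit vpn=0x48000400 → PA=0x36F20
#5 VA=0x500000004AD (r,kernel):
  [0] read 0x31 idx=10: raw=0x3D007 flags P=1 W=1 U=1 S=0
  [1] read 0x3D idx=0: raw=0x58002 flags P=0 W=1 U=0 S=0
  ✗ PAGE_NOT_PRESENT  [2 reads]
#6 VA=0xA02C00000E1 (w,kernel):
  [0] read 0x31 idx=20: raw=0x41007 flags P=1 W=1 U=1 S=0
  [1] read 0x41 idx=11: raw=0x7E000 flags P=0 W=0 U=0 S=0
  ✗ PAGE_NOT_PRESENT  [2 reads]

Access #5 fault: PAGE_NOT_PRESENT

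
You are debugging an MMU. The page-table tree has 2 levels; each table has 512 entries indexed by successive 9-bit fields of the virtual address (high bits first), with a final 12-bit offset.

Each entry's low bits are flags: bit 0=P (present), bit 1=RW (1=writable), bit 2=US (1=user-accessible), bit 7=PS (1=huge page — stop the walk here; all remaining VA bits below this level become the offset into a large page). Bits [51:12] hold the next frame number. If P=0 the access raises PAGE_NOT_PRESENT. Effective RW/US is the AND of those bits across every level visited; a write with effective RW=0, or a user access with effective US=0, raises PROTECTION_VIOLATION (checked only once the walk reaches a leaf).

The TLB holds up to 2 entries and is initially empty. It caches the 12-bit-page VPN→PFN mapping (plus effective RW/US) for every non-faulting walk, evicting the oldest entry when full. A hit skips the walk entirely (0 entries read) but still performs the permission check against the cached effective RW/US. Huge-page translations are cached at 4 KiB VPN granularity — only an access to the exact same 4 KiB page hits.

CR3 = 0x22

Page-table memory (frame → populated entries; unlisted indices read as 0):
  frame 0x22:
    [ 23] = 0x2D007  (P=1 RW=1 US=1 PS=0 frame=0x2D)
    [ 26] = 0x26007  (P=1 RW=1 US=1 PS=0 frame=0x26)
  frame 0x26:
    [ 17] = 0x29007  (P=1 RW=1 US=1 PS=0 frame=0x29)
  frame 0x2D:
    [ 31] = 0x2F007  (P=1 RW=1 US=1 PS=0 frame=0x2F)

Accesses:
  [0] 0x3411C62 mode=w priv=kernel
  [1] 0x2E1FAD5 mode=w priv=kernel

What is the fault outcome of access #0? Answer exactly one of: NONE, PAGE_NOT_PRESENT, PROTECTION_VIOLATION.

Walk each access:
#0 VA=0x3411C62 (w,kernel):
  L0: frame=0x22 idx=26 entry=0x26007 [P=1 RW=1 US=1 PS=0]
  L1: frame=0x26 idx=17 entry=0x29007 [P=1 RW=1 US=1 PS=0]
  ✓ 0x29C62  — 2 lookups
#1 VA=0x2E1FAD5 (w,kernel):
  L0: frame=0x22 idx=23 entry=0x2D007 [P=1 RW=1 US=1 PS=0]
  L1: frame=0x2D idx=31 entry=0x2F007 [P=1 RW=1 US=1 PS=0]
  ✓ 0x2FAD5  — 2 lookups

Access #0 fault: NONE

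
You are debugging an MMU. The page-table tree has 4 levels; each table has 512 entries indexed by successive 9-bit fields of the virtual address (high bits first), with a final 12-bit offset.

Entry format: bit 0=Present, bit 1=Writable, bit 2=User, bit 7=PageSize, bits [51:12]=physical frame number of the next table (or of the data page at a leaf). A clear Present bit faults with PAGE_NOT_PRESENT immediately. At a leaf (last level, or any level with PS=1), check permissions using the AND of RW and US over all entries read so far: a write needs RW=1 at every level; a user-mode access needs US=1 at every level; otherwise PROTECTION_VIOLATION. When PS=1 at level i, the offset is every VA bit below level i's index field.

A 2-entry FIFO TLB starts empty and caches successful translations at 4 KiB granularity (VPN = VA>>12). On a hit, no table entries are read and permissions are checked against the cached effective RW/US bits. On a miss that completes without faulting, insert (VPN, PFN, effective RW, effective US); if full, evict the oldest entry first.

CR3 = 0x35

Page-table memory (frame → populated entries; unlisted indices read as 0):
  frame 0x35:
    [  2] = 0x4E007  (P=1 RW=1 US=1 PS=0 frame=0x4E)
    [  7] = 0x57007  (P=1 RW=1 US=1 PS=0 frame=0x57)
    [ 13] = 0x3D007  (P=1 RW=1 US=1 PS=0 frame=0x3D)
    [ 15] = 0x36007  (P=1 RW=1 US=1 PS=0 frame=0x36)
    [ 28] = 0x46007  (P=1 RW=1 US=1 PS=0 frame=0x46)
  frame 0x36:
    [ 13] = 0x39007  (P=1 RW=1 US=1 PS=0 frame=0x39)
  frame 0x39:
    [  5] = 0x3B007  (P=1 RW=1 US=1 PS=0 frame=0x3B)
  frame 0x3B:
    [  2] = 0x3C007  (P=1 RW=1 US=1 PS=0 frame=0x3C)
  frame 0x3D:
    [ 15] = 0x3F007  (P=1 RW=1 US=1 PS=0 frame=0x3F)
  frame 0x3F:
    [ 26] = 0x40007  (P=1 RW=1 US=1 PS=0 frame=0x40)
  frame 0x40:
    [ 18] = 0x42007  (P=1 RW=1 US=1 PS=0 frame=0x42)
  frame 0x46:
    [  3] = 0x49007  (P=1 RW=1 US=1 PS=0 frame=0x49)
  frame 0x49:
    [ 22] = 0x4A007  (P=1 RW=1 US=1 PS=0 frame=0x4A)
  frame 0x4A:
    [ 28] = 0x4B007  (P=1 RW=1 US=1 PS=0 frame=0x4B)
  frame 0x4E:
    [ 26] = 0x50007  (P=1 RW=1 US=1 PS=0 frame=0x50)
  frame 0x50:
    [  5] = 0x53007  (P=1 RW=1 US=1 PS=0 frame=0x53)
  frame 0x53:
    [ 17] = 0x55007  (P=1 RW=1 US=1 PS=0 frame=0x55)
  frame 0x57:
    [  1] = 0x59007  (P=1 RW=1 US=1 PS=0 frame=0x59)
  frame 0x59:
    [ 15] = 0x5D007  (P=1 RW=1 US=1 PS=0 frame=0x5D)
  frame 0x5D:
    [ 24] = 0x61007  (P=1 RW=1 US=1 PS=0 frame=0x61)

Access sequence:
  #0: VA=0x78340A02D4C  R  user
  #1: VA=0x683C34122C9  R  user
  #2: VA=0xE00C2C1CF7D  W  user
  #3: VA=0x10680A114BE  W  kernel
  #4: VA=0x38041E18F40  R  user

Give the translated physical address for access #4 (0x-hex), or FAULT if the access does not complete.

Trace:
#0 VA=0x78340A02D4C (r,user):
  lvl0: tbl 0x35, slot 15 ⇒ 0x36007 (P1/RW1/US1/PS0)
  lvl1: tbl 0x36, slot 13 ⇒ 0x39007 (P1/RW1/US1/PS0)
  lvl2: tbl 0x39, slot 5 ⇒ 0x3B007 (P1/RW1/US1/PS0)
  lvl3: tbl 0x3B, slot 2 ⇒ 0x3C007 (P1/RW1/US1/PS0)
  ⇒ phys 0x3CD4C  [4 reads]
#1 VA=0x683C34122C9 (r,user):
  lvl0: tbl 0x35, slot 13 ⇒ 0x3D007 (P1/RW1/US1/PS0)
  lvl1: tbl 0x3D, slot 15 ⇒ 0x3F007 (P1/RW1/US1/PS0)
  lvl2: tbl 0x3F, slot 26 ⇒ 0x40007 (P1/RW1/US1/PS0)
  lvl3: tbl 0x40, slot 18 ⇒ 0x42007 (P1/RW1/US1/PS0)
  ⇒ phys 0x422C9  [4 reads]
#2 VA=0xE00C2C1CF7D (w,user):
  lvl0: tbl 0x35, slot 28 ⇒ 0x46007 (P1/RW1/US1/PS0)
  lvl1: tbl 0x46, slot 3 ⇒ 0x49007 (P1/RW1/US1/PS0)
  lvl2: tbl 0x49, slot 22 ⇒ 0x4A007 (P1/RW1/US1/PS0)
  lvl3: tbl 0x4A, slot 28 ⇒ 0x4B007 (P1/RW1/US1/PS0)
  ⇒ phys 0x4BF7D  [4 reads]
#3 VA=0x10680A114BE (w,kernel):
  lvl0: tbl 0x35, slot 2 ⇒ 0x4E007 (P1/RW1/US1/PS0)
  lvl1: tbl 0x4E, slot 26 ⇒ 0x50007 (P1/RW1/US1/PS0)
  lvl2: tbl 0x50, slot 5 ⇒ 0x53007 (P1/RW1/US1/PS0)
  lvl3: tbl 0x53, slot 17 ⇒ 0x55007 (P1/RW1/US1/PS0)
  ⇒ phys 0x554BE  [4 reads]
#4 VA=0x38041E18F40 (r,user):
  lvl0: tbl 0x35, slot 7 ⇒ 0x57007 (P1/RW1/US1/PS0)
  lvl1: tbl 0x57, slot 1 ⇒ 0x59007 (P1/RW1/US1/PS0)
  lvl2: tbl 0x59, slot 15 ⇒ 0x5D007 (P1/RW1/US1/PS0)
  lvl3: tbl 0x5D, slot 24 ⇒ 0x61007 (P1/RW1/US1/PS0)
  ⇒ phys 0x61F40  [4 reads]

Access #4 PA: 0x61F40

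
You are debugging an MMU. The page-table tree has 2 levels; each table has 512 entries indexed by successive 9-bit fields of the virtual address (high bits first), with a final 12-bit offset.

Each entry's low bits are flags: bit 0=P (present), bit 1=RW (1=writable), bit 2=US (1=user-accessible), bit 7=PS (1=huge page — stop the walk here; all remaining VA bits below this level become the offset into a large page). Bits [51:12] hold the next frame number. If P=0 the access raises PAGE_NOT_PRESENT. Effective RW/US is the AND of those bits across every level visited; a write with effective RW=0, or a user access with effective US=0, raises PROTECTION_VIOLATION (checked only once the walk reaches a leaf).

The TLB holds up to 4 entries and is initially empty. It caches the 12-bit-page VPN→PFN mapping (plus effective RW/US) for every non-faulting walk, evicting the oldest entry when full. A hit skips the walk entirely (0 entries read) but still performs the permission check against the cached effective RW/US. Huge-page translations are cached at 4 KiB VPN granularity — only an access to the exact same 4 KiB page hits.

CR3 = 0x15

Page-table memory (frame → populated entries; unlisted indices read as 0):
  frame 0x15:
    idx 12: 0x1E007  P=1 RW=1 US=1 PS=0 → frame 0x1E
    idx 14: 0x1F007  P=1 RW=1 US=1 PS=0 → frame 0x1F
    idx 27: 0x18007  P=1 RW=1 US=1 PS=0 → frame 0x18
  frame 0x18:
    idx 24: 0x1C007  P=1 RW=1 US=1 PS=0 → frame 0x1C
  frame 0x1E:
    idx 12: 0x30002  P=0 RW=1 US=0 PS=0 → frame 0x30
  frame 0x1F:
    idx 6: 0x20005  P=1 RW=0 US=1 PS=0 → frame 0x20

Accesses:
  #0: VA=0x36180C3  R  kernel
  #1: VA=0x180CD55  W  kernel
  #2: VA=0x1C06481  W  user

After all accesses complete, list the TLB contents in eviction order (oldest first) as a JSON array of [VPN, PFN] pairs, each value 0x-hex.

Per-access translation:
#0 VA=0x36180C3 (r,kernel):
  [0] read 0x15 idx=27: raw=0x18007 flags P=1 W=1 U=1 S=0
  [1] read 0x18 idx=24: raw=0x1C007 flags P=1 W=1 U=1 S=0
  ✓ 0x1C0C3  — 2 lookups
#1 VA=0x180CD55 (w,kernel):
  [0] read 0x15 idx=12: raw=0x1E007 flags P=1 W=1 U=1 S=0
  [1] read 0x1E idx=12: raw=0x30002 flags P=0 W=1 U=0 S=0
  ⇒ fault: PAGE_NOT_PRESENT  — 2 lookups
#2 VA=0x1C06481 (w,user):
  [0] read 0x15 idx=14: raw=0x1F007 flags P=1 W=1 U=1 S=0
  [1] read 0x1F idx=6: raw=0x20005 flags P=1 W=0 U=1 S=0
  ⇒ fault: PROTECTION_VIOLATION  — 2 lookups

TLB: [["0x3618", "0x1C"]]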